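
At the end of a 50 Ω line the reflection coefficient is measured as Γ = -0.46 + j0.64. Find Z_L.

Z_L = Z_0·(1 + Γ)/(1 − Γ) = 50·(0.54 + j0.64)/(1.46 − j0.64)

Z_L ≈ 7.45 + j25.2 Ω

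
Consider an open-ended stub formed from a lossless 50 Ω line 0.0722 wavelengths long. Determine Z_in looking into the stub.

Z_in ≈ −j103 Ω

βl = 2π × 0.0722 = 26°
tan(βl) = 0.488
For an open-ended stub, Z_in = −jZ_0·cot(βl) = −jZ_0/tan(βl)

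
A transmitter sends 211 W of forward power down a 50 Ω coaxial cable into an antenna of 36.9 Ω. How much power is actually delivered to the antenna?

Γ = (36.9 − 50)/(36.9 + 50) = -0.151
|Γ|² = 0.0227
P_refl = |Γ|²·P_inc = 4.79 W, P_del = (1 − |Γ|²)·P_inc = 206 W

P_delivered ≈ 206 W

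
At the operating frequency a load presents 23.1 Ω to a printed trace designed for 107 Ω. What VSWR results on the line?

For a purely resistive load, VSWR = R_L/Z_0 or Z_0/R_L (whichever > 1) = 107/23.1

VSWR ≈ 4.63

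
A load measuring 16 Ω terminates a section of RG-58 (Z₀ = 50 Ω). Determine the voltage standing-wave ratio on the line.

VSWR ≈ 3.12

Γ = (16 − 50)/(16 + 50) = -0.515
VSWR = (1 + 0.515)/(1 − 0.515)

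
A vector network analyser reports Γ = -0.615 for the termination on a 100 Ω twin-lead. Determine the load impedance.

Z_L = Z_0·(1 + Γ)/(1 − Γ) = 100·(0.385)/(1.61)

Z_L ≈ 23.8 Ω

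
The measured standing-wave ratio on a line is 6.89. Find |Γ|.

|Γ| = (S − 1)/(S + 1) = (6.89 − 1)/(6.89 + 1) = 5.89/7.89

|Γ| ≈ 0.747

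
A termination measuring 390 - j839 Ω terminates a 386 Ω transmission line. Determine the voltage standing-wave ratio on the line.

Γ = (Z_L − Z_0)/(Z_L + Z_0) = (4 − j839)/(776 − j839)
|Γ| = 839/1140 = 0.734
VSWR = (1 + |Γ|)/(1 − |Γ|) = 1.73/0.266

VSWR ≈ 6.52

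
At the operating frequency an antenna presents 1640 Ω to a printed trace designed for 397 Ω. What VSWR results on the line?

VSWR ≈ 4.13

For a purely resistive load, VSWR = R_L/Z_0 or Z_0/R_L (whichever > 1) = 1640/397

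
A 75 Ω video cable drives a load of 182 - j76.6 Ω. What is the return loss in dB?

RL ≈ 6.18 dB

Γ = (107 − j76.6)/(257 − j76.6), |Γ| = 0.491
RL = −20·log₁₀|Γ| = −20·log₁₀(0.491)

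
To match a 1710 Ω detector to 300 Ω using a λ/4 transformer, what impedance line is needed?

Z_qwt ≈ 716 Ω

Z_qwt = √(Z_0·R_L) = √(300 × 1710) = √513000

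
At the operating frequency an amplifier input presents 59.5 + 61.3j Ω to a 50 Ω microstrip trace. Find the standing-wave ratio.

VSWR ≈ 2.96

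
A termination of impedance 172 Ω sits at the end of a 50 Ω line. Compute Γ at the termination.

Γ = 0.55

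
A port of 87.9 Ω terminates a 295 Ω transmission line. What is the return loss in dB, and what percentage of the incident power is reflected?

RL ≈ 5.34 dB; 29.3% of incident power reflected

Γ = (87.9 − 295)/(87.9 + 295) = -0.541
RL = −20·log₁₀(0.541) = 5.34 dB
P_refl/P_inc = |Γ|² = 0.293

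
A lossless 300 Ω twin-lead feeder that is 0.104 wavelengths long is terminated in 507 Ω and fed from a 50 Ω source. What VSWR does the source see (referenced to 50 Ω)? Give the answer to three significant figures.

VSWR ≈ 7.74

βl = 2π × 0.104 = 37.4°
tan(βl) = 0.766
Z_in = Z_0·(Z_L + jZ_0·tanβl)/(Z_0 + jZ_L·tanβl) = 301 − j159 Ω
Γ_s = (Z_in − Z_s)/(Z_in + Z_s) = (251 − j159)/(351 − j159), |Γ_s| = 0.771
VSWR = (1 + |Γ_s|)/(1 − |Γ_s|)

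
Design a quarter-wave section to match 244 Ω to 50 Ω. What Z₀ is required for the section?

Z_qwt ≈ 110 Ω

Z_qwt = √(Z_0·R_L) = √(50 × 244) = √12200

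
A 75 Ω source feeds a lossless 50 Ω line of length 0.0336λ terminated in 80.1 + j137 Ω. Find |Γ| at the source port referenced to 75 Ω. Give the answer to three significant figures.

βl = 2π × 0.0336 = 12.1°
tan(βl) = 0.214
Z_in = Z_0·(Z_L + jZ_0·tanβl)/(Z_0 + jZ_L·tanβl) = 291 + j116 Ω
Γ_s = (Z_in − Z_s)/(Z_in + Z_s) = (216 + j116)/(366 + j116), |Γ_s| = 0.638

|Γ| ≈ 0.638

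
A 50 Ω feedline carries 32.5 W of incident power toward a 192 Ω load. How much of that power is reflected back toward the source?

P_reflected ≈ 11.2 W

Γ = (192 − 50)/(192 + 50) = 0.587
|Γ|² = 0.344
P_refl = |Γ|²·P_inc = 11.2 W, P_del = (1 − |Γ|²)·P_inc = 21.3 W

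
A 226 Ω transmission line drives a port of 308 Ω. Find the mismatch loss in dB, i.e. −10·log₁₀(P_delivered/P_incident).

Γ = (308 − 226)/(308 + 226) = 0.154
|Γ|² = 0.0236, so P_del/P_inc = 1 − |Γ|² = 0.976
ML = −10·log₁₀(1 − |Γ|²)

mismatch loss ≈ 0.104 dB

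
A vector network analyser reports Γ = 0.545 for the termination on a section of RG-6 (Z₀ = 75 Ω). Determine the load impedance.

Z_L = Z_0·(1 + Γ)/(1 − Γ) = 75·(1.54)/(0.455)

Z_L ≈ 255 Ω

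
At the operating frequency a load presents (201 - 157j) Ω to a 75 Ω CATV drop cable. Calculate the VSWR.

Γ = (Z_L − Z_0)/(Z_L + Z_0) = (126 − j157)/(276 − j157)
|Γ| = 201/318 = 0.634
VSWR = (1 + |Γ|)/(1 − |Γ|) = 1.63/0.366

VSWR ≈ 4.46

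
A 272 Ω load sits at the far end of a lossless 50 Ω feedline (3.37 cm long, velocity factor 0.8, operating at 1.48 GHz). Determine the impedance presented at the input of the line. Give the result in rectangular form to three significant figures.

Z_in ≈ 9.84 − j13.1 Ω

λ = v/f = 0.8·c / 1.48 GHz = 0.162 m
βl = 2π·l/λ = 2π × 0.208 = 74.8°
tan(βl) = tan(74.8°) = 3.68
Z_in = Z_0·(Z_L + jZ_0·tanβl)/(Z_0 + jZ_L·tanβl)
     = 50·(272 + j184)/(50 + j1000)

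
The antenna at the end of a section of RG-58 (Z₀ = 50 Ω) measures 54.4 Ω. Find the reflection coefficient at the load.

Γ = (Z_L − Z_0)/(Z_L + Z_0) = (54.4 − 50)/(54.4 + 50) = 4.4/104.4

Γ = 0.0421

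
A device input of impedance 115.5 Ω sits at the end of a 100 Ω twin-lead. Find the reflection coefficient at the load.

Γ = 0.0719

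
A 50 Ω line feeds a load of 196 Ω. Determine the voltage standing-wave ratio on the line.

VSWR ≈ 3.92

Γ = (196 − 50)/(196 + 50) = 0.593
VSWR = (1 + 0.593)/(1 − 0.593)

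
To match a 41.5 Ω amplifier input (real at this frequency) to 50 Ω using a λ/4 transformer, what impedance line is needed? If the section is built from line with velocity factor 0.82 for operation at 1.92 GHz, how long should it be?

Z_qwt ≈ 45.6 Ω; length ≈ 3.2 cm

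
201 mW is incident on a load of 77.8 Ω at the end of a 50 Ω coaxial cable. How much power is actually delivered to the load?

Γ = (77.8 − 50)/(77.8 + 50) = 0.218
|Γ|² = 0.0473
P_refl = |Γ|²·P_inc = 9.51 mW, P_del = (1 − |Γ|²)·P_inc = 191 mW

P_delivered ≈ 191 mW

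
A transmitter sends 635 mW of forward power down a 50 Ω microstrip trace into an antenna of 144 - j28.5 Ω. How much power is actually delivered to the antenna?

|Γ| = |(94 − j28.5)/(194 − j28.5)| = 0.501
|Γ|² = 0.251
P_refl = |Γ|²·P_inc = 159 mW, P_del = (1 − |Γ|²)·P_inc = 476 mW

P_delivered ≈ 476 mW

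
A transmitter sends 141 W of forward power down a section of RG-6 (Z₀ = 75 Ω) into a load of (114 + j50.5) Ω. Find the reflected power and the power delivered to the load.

P_reflected ≈ 15 W; P_delivered ≈ 126 W

|Γ| = |(39 + j50.5)/(189 + j50.5)| = 0.326
|Γ|² = 0.106
P_refl = |Γ|²·P_inc = 15 W, P_del = (1 − |Γ|²)·P_inc = 126 W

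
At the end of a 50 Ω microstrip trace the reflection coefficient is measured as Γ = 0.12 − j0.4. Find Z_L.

Z_L = Z_0·(1 + Γ)/(1 − Γ) = 50·(1.12 − j0.4)/(0.88 + j0.4)

Z_L ≈ 44.2 − j42.8 Ω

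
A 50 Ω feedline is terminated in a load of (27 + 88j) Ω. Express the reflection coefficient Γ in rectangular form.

Γ ≈ 0.437 + j0.644

Γ = (Z_L − Z_0)/(Z_L + Z_0) = (-23 + j88)/(77 + j88)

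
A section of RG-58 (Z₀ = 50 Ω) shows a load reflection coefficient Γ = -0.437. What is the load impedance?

Z_L = Z_0·(1 + Γ)/(1 − Γ) = 50·(0.563)/(1.44)

Z_L ≈ 19.6 Ω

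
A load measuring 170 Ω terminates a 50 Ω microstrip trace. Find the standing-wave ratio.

For a purely resistive load, VSWR = R_L/Z_0 or Z_0/R_L (whichever > 1) = 170/50

VSWR ≈ 3.4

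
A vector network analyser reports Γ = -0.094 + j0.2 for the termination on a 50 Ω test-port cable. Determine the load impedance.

Z_L = Z_0·(1 + Γ)/(1 − Γ) = 50·(0.906 + j0.2)/(1.09 − j0.2)

Z_L ≈ 38.5 + j16.2 Ω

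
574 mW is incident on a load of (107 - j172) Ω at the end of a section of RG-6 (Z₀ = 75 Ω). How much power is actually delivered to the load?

P_delivered ≈ 294 mW

|Γ| = |(32 − j172)/(182 − j172)| = 0.699
|Γ|² = 0.488
P_refl = |Γ|²·P_inc = 280 mW, P_del = (1 − |Γ|²)·P_inc = 294 mW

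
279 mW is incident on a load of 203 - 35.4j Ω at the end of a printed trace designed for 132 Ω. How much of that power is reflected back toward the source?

P_reflected ≈ 15.5 mW

|Γ| = |(71 − j35.4)/(335 − j35.4)| = 0.236
|Γ|² = 0.0555
P_refl = |Γ|²·P_inc = 15.5 mW, P_del = (1 − |Γ|²)·P_inc = 264 mW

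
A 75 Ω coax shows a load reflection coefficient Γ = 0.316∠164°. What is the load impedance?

Z_L ≈ 39.5 + j7.65 Ω

Z_L = Z_0·(1 + Γ)/(1 − Γ) = 75·(0.696 + j0.0871)/(1.3 − j0.0871)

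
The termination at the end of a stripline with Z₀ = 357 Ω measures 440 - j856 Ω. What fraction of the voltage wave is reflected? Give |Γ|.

|Γ| ≈ 0.735

Γ = (Z_L − Z_0)/(Z_L + Z_0) = (83 − j856)/(797 − j856)
|Γ| = 860/1170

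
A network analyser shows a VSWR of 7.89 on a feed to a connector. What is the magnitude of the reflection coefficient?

|Γ| ≈ 0.775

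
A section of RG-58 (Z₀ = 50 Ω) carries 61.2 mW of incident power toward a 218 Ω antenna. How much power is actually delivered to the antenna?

Γ = (218 − 50)/(218 + 50) = 0.627
|Γ|² = 0.393
P_refl = |Γ|²·P_inc = 24 mW, P_del = (1 − |Γ|²)·P_inc = 37.2 mW

P_delivered ≈ 37.2 mW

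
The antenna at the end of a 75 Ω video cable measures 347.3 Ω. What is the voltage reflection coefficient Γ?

Γ = (Z_L − Z_0)/(Z_L + Z_0) = (347.3 − 75)/(347.3 + 75) = 272.3/422.3

Γ = 0.645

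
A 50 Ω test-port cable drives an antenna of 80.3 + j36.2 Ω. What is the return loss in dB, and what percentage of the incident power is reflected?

RL ≈ 9.14 dB; 12.2% of incident power reflected

Γ = (30.3 + j36.2)/(130.3 + j36.2), |Γ| = 0.349
RL = −20·log₁₀(0.349) = 9.14 dB
P_refl/P_inc = |Γ|² = 0.122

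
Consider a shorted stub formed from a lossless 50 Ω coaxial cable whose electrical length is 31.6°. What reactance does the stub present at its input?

tan(βl) = 0.615
For a shorted stub, Z_in = jZ_0·tan(βl)

X_in ≈ 30.8 Ω (inductive)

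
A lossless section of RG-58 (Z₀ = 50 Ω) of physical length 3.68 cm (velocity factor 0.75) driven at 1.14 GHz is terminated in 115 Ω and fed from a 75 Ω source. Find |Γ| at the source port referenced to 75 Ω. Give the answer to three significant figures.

λ = v/f = 0.75·c / 1.14 GHz = 0.197 m
βl = 2π·l/λ = 2π × 0.186 = 67.1°
tan(βl) = 2.37
Z_in = Z_0·(Z_L + jZ_0·tanβl)/(Z_0 + jZ_L·tanβl) = 24.8 − j16.6 Ω
Γ_s = (Z_in − Z_s)/(Z_in + Z_s) = (-50.2 − j16.6)/(99.8 − j16.6), |Γ_s| = 0.523

|Γ| ≈ 0.523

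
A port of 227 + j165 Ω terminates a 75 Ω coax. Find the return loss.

Γ = (152 + j165)/(302 + j165), |Γ| = 0.652
RL = −20·log₁₀|Γ| = −20·log₁₀(0.652)

RL ≈ 3.72 dB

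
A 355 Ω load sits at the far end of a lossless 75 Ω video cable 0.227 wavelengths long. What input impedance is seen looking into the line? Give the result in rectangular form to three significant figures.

βl = 2π × 0.227 = 81.7°
tan(βl) = tan(81.7°) = 6.87
Z_in = Z_0·(Z_L + jZ_0·tanβl)/(Z_0 + jZ_L·tanβl)
     = 75·(355 + j515)/(75 + j2440)

Z_in ≈ 16.2 − j10.4 Ω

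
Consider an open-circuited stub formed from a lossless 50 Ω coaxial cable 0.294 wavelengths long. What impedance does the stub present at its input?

Z_in ≈ +j14.2 Ω

βl = 2π × 0.294 = 106°
tan(βl) = -3.52
For an open-circuited stub, Z_in = −jZ_0·cot(βl) = −jZ_0/tan(βl)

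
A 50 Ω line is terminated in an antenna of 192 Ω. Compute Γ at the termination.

Γ = (Z_L − Z_0)/(Z_L + Z_0) = (192 − 50)/(192 + 50) = 142/242

Γ = 0.587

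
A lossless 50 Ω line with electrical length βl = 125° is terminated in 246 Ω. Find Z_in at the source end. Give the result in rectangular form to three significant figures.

Z_in ≈ 14.8 + j32.9 Ω

tan(βl) = tan(125°) = -1.43
Z_in = Z_0·(Z_L + jZ_0·tanβl)/(Z_0 + jZ_L·tanβl)
     = 50·(246 − j71.4)/(50 − j351)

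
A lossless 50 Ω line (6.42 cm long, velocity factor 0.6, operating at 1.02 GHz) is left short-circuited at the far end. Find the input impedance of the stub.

λ = v/f = 0.6·c / 1.02 GHz = 0.176 m
βl = 2π·l/λ = 2π × 0.364 = 131°
tan(βl) = -1.15
For a short-circuited stub, Z_in = jZ_0·tan(βl)

Z_in ≈ −j57.6 Ω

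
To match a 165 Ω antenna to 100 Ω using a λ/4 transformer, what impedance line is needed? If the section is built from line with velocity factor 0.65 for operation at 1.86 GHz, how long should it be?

Z_qwt ≈ 128 Ω; length ≈ 2.62 cm

Z_qwt = √(Z_0·R_L) = √(100 × 165) = √16500
λ = 0.65·c/f = 0.105 m, so l = λ/4 = 0.0262 m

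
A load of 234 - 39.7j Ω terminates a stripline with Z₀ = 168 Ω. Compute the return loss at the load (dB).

RL ≈ 14.4 dB

Γ = (66 − j39.7)/(402 − j39.7), |Γ| = 0.191
RL = −20·log₁₀|Γ| = −20·log₁₀(0.191)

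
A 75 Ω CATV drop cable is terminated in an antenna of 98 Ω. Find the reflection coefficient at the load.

Γ = 0.133

Γ = (Z_L − Z_0)/(Z_L + Z_0) = (98 − 75)/(98 + 75) = 23/173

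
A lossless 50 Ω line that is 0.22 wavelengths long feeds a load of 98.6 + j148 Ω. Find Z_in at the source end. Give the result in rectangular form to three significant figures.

Z_in ≈ 8.84 − j22 Ω

βl = 2π × 0.22 = 79.2°
tan(βl) = tan(79.2°) = 5.24
Z_in = Z_0·(Z_L + jZ_0·tanβl)/(Z_0 + jZ_L·tanβl)
     = 50·(98.6 + j410)/(-726 + j517)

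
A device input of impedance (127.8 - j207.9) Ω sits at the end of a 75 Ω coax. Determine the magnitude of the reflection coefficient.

|Γ| ≈ 0.739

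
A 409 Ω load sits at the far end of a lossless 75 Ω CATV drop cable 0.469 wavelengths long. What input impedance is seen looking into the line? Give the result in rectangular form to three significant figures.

Z_in ≈ 197 + j197 Ω

βl = 2π × 0.469 = 169°
tan(βl) = tan(169°) = -0.197
Z_in = Z_0·(Z_L + jZ_0·tanβl)/(Z_0 + jZ_L·tanβl)
     = 75·(409 − j14.8)/(75 − j80.7)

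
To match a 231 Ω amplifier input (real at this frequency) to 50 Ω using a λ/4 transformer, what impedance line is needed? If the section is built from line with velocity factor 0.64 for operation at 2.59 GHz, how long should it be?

Z_qwt = √(Z_0·R_L) = √(50 × 231) = √11550
λ = 0.64·c/f = 0.0741 m, so l = λ/4 = 0.0185 m

Z_qwt ≈ 107 Ω; length ≈ 1.85 cm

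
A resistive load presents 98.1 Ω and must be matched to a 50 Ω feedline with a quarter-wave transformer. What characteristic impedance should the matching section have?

Z_qwt ≈ 70 Ω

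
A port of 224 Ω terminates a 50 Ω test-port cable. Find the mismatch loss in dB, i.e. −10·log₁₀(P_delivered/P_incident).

Γ = (224 − 50)/(224 + 50) = 0.635
|Γ|² = 0.403, so P_del/P_inc = 1 − |Γ|² = 0.597
ML = −10·log₁₀(1 − |Γ|²)

mismatch loss ≈ 2.24 dB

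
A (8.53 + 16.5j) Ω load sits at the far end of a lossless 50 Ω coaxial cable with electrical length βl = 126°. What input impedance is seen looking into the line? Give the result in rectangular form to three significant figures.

Z_in ≈ 11.4 − j34.1 Ω

tan(βl) = tan(126°) = -1.38
Z_in = Z_0·(Z_L + jZ_0·tanβl)/(Z_0 + jZ_L·tanβl)
     = 50·(8.53 − j52.3)/(72.7 − j11.7)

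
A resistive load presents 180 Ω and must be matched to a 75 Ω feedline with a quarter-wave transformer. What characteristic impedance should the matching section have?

Z_qwt = √(Z_0·R_L) = √(75 × 180) = √13500

Z_qwt ≈ 116 Ω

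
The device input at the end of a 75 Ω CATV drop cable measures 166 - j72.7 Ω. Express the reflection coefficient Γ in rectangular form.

Γ ≈ 0.43 − j0.172

Γ = (Z_L − Z_0)/(Z_L + Z_0) = (91 − j72.7)/(241 − j72.7)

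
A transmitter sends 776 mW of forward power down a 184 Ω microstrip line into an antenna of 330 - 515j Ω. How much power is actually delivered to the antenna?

P_delivered ≈ 356 mW

|Γ| = |(146 − j515)/(514 − j515)| = 0.736
|Γ|² = 0.541
P_refl = |Γ|²·P_inc = 420 mW, P_del = (1 − |Γ|²)·P_inc = 356 mW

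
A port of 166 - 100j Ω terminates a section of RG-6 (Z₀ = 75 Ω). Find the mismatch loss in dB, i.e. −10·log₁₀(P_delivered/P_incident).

mismatch loss ≈ 1.36 dB

Γ = (91 − j100)/(241 − j100), |Γ| = 0.518
|Γ|² = 0.269, so P_del/P_inc = 1 − |Γ|² = 0.731
ML = −10·log₁₀(1 − |Γ|²)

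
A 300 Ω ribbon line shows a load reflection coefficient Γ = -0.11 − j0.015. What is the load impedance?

Z_L = Z_0·(1 + Γ)/(1 − Γ) = 300·(0.89 − j0.015)/(1.11 + j0.015)

Z_L ≈ 240 − j7.3 Ω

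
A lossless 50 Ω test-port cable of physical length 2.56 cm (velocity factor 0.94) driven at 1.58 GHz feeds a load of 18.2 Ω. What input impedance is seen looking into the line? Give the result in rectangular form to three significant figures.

λ = v/f = 0.94·c / 1.58 GHz = 0.178 m
βl = 2π·l/λ = 2π × 0.143 = 51.6°
tan(βl) = tan(51.6°) = 1.26
Z_in = Z_0·(Z_L + jZ_0·tanβl)/(Z_0 + jZ_L·tanβl)
     = 50·(18.2 + j63.2)/(50 + j23)

Z_in ≈ 39 + j45.2 Ω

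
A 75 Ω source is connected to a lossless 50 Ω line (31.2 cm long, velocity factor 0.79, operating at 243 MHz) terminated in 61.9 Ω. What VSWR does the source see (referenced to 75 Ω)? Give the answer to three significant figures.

λ = v/f = 0.79·c / 243 MHz = 0.975 m
βl = 2π·l/λ = 2π × 0.32 = 115°
tan(βl) = -2.13
Z_in = Z_0·(Z_L + jZ_0·tanβl)/(Z_0 + jZ_L·tanβl) = 43.1 + j7.14 Ω
Γ_s = (Z_in − Z_s)/(Z_in + Z_s) = (-31.9 + j7.14)/(118 + j7.14), |Γ_s| = 0.276
VSWR = (1 + |Γ_s|)/(1 − |Γ_s|)

VSWR ≈ 1.76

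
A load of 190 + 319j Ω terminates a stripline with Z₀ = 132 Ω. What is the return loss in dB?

Γ = (58 + j319)/(322 + j319), |Γ| = 0.715
RL = −20·log₁₀|Γ| = −20·log₁₀(0.715)

RL ≈ 2.91 dB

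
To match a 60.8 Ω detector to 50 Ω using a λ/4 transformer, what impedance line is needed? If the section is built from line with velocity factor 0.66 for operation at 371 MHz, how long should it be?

Z_qwt = √(Z_0·R_L) = √(50 × 60.8) = √3040
λ = 0.66·c/f = 0.534 m, so l = λ/4 = 0.133 m

Z_qwt ≈ 55.1 Ω; length ≈ 13.3 cm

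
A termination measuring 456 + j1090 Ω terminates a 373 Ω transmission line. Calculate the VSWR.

VSWR ≈ 8.91

Γ = (Z_L − Z_0)/(Z_L + Z_0) = (83 + j1090)/(829 + j1090)
|Γ| = 1090/1370 = 0.798
VSWR = (1 + |Γ|)/(1 − |Γ|) = 1.8/0.202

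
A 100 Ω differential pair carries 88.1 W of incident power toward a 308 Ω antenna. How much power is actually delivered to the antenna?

Γ = (308 − 100)/(308 + 100) = 0.51
|Γ|² = 0.26
P_refl = |Γ|²·P_inc = 22.9 W, P_del = (1 − |Γ|²)·P_inc = 65.2 W

P_delivered ≈ 65.2 W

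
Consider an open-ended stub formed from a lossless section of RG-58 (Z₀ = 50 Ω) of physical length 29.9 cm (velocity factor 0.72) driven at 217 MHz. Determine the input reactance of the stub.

X_in ≈ 16.4 Ω (inductive)

λ = v/f = 0.72·c / 217 MHz = 0.995 m
βl = 2π·l/λ = 2π × 0.3 = 108°
tan(βl) = -3.05
For an open-ended stub, Z_in = −jZ_0·cot(βl) = −jZ_0/tan(βl)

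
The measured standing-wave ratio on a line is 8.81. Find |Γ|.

|Γ| = (S − 1)/(S + 1) = (8.81 − 1)/(8.81 + 1) = 7.81/9.81

|Γ| ≈ 0.796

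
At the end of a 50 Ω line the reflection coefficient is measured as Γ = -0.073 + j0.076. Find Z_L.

Z_L = Z_0·(1 + Γ)/(1 − Γ) = 50·(0.927 + j0.076)/(1.07 − j0.076)

Z_L ≈ 42.7 + j6.57 Ω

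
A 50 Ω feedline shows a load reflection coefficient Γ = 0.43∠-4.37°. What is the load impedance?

Z_L ≈ 124 − j10 Ω

Z_L = Z_0·(1 + Γ)/(1 − Γ) = 50·(1.43 − j0.0328)/(0.571 + j0.0328)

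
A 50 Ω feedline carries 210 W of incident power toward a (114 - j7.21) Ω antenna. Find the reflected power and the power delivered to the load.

P_reflected ≈ 32.3 W; P_delivered ≈ 178 W

|Γ| = |(64 − j7.21)/(164 − j7.21)| = 0.392
|Γ|² = 0.154
P_refl = |Γ|²·P_inc = 32.3 W, P_del = (1 − |Γ|²)·P_inc = 178 W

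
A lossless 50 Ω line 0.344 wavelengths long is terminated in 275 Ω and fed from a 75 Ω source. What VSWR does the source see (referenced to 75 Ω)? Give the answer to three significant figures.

VSWR ≈ 6.85

βl = 2π × 0.344 = 124°
tan(βl) = -1.49
Z_in = Z_0·(Z_L + jZ_0·tanβl)/(Z_0 + jZ_L·tanβl) = 13 + j31.9 Ω
Γ_s = (Z_in − Z_s)/(Z_in + Z_s) = (-62 + j31.9)/(88 + j31.9), |Γ_s| = 0.745
VSWR = (1 + |Γ_s|)/(1 − |Γ_s|)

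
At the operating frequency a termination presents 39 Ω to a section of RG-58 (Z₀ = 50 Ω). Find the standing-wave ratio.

VSWR ≈ 1.28

For a purely resistive load, VSWR = R_L/Z_0 or Z_0/R_L (whichever > 1) = 50/39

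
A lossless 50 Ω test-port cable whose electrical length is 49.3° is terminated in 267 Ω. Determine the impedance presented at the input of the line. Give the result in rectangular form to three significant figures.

Z_in ≈ 15.9 − j40.4 Ω

tan(βl) = tan(49.3°) = 1.16
Z_in = Z_0·(Z_L + jZ_0·tanβl)/(Z_0 + jZ_L·tanβl)
     = 50·(267 + j58.1)/(50 + j310)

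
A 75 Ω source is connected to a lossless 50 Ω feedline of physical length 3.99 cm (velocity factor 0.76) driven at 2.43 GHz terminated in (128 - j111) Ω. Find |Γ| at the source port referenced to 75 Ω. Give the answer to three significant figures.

λ = v/f = 0.76·c / 2.43 GHz = 0.0938 m
βl = 2π·l/λ = 2π × 0.425 = 153°
tan(βl) = -0.508
Z_in = Z_0·(Z_L + jZ_0·tanβl)/(Z_0 + jZ_L·tanβl) = 94.5 + j108 Ω
Γ_s = (Z_in − Z_s)/(Z_in + Z_s) = (19.5 + j108)/(169 + j108), |Γ_s| = 0.545

|Γ| ≈ 0.545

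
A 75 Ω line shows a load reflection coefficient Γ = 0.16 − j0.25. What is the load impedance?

Z_L ≈ 89 − j48.8 Ω

Z_L = Z_0·(1 + Γ)/(1 − Γ) = 75·(1.16 − j0.25)/(0.84 + j0.25)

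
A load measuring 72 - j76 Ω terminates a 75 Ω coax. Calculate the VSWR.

Γ = (Z_L − Z_0)/(Z_L + Z_0) = (-3 − j76)/(147 − j76)
|Γ| = 76.1/165 = 0.46
VSWR = (1 + |Γ|)/(1 − |Γ|) = 1.46/0.54

VSWR ≈ 2.7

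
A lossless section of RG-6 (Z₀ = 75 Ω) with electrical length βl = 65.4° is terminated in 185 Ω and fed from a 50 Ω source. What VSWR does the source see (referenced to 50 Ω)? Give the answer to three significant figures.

tan(βl) = 2.18
Z_in = Z_0·(Z_L + jZ_0·tanβl)/(Z_0 + jZ_L·tanβl) = 35.6 − j27.7 Ω
Γ_s = (Z_in − Z_s)/(Z_in + Z_s) = (-14.4 − j27.7)/(85.6 − j27.7), |Γ_s| = 0.348
VSWR = (1 + |Γ_s|)/(1 − |Γ_s|)

VSWR ≈ 2.07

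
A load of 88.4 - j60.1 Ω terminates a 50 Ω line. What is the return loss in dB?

RL ≈ 6.51 dB

Γ = (38.4 − j60.1)/(138.4 − j60.1), |Γ| = 0.473
RL = −20·log₁₀|Γ| = −20·log₁₀(0.473)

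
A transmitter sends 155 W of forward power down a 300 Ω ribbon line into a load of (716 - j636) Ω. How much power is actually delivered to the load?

P_delivered ≈ 92.7 W

|Γ| = |(416 − j636)/(1016 − j636)| = 0.634
|Γ|² = 0.402
P_refl = |Γ|²·P_inc = 62.3 W, P_del = (1 − |Γ|²)·P_inc = 92.7 W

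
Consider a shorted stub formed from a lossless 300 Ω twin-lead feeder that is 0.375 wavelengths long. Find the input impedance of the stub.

Z_in ≈ −j300 Ω

βl = 2π × 0.375 = 135°
tan(βl) = -1
For a shorted stub, Z_in = jZ_0·tan(βl)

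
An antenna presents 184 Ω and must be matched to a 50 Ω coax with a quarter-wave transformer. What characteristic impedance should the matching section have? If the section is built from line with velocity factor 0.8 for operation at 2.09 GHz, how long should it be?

Z_qwt ≈ 95.9 Ω; length ≈ 2.87 cm

Z_qwt = √(Z_0·R_L) = √(50 × 184) = √9200
λ = 0.8·c/f = 0.115 m, so l = λ/4 = 0.0287 m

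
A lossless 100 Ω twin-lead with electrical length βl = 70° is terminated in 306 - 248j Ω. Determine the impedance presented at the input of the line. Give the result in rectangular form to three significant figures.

tan(βl) = tan(70°) = 2.75
Z_in = Z_0·(Z_L + jZ_0·tanβl)/(Z_0 + jZ_L·tanβl)
     = 100·(306 + j26.7)/(781 + j841)

Z_in ≈ 19.9 − j17.9 Ω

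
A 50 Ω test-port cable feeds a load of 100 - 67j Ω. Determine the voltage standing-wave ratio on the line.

VSWR ≈ 3.07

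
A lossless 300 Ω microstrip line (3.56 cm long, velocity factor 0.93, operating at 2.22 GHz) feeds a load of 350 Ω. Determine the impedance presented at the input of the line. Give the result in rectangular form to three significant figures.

Z_in ≈ 260 + j16.3 Ω

λ = v/f = 0.93·c / 2.22 GHz = 0.126 m
βl = 2π·l/λ = 2π × 0.283 = 102°
tan(βl) = tan(102°) = -4.71
Z_in = Z_0·(Z_L + jZ_0·tanβl)/(Z_0 + jZ_L·tanβl)
     = 300·(350 − j1410)/(300 − j1650)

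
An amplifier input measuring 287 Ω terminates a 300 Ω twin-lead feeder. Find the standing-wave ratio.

Γ = (287 − 300)/(287 + 300) = -0.0221
VSWR = (1 + 0.0221)/(1 − 0.0221)

VSWR ≈ 1.05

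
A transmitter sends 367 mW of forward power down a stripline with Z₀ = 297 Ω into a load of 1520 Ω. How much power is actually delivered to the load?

P_delivered ≈ 201 mW

Γ = (1520 − 297)/(1520 + 297) = 0.673
|Γ|² = 0.453
P_refl = |Γ|²·P_inc = 166 mW, P_del = (1 − |Γ|²)·P_inc = 201 mW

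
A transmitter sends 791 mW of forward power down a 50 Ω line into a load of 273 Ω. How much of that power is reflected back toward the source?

P_reflected ≈ 377 mW

Γ = (273 − 50)/(273 + 50) = 0.69
|Γ|² = 0.477
P_refl = |Γ|²·P_inc = 377 mW, P_del = (1 − |Γ|²)·P_inc = 414 mW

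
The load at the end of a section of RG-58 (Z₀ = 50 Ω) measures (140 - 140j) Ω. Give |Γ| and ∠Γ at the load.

Γ ≈ 0.705 ∠ -20.9°

Γ = (Z_L − Z_0)/(Z_L + Z_0) = (90 − j140)/(190 − j140)
|Γ| = 166/236 = 0.705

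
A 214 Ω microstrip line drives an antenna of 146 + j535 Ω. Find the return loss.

RL ≈ 1.55 dB

Γ = (-68 + j535)/(360 + j535), |Γ| = 0.836
RL = −20·log₁₀|Γ| = −20·log₁₀(0.836)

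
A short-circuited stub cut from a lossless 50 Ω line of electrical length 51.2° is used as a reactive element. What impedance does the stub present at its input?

Z_in ≈ +j62.2 Ω

tan(βl) = 1.24
For a short-circuited stub, Z_in = jZ_0·tan(βl)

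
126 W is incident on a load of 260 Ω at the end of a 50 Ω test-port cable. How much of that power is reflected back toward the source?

P_reflected ≈ 57.8 W

Γ = (260 − 50)/(260 + 50) = 0.677
|Γ|² = 0.459
P_refl = |Γ|²·P_inc = 57.8 W, P_del = (1 − |Γ|²)·P_inc = 68.2 W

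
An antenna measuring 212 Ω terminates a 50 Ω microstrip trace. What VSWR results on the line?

Γ = (212 − 50)/(212 + 50) = 0.618
VSWR = (1 + 0.618)/(1 − 0.618)

VSWR ≈ 4.24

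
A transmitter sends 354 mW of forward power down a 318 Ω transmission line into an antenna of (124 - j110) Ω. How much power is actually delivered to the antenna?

P_delivered ≈ 269 mW

|Γ| = |(-194 − j110)/(442 − j110)| = 0.49
|Γ|² = 0.24
P_refl = |Γ|²·P_inc = 84.9 mW, P_del = (1 − |Γ|²)·P_inc = 269 mW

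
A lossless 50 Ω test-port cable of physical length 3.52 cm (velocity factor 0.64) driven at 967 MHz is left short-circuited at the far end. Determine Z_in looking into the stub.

Z_in ≈ +j102 Ω

λ = v/f = 0.64·c / 967 MHz = 0.199 m
βl = 2π·l/λ = 2π × 0.177 = 63.8°
tan(βl) = 2.03
For a short-circuited stub, Z_in = jZ_0·tan(βl)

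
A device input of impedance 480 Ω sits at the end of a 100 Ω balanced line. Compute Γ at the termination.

Γ = 0.655

Γ = (Z_L − Z_0)/(Z_L + Z_0) = (480 − 100)/(480 + 100) = 380/580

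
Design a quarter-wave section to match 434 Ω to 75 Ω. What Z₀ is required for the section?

Z_qwt ≈ 180 Ω

Z_qwt = √(Z_0·R_L) = √(75 × 434) = √32550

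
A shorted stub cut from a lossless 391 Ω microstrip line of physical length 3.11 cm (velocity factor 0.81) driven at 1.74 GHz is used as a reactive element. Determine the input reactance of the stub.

X_in ≈ 2260 Ω (inductive)

λ = v/f = 0.81·c / 1.74 GHz = 0.14 m
βl = 2π·l/λ = 2π × 0.223 = 80.2°
tan(βl) = 5.77
For a shorted stub, Z_in = jZ_0·tan(βl)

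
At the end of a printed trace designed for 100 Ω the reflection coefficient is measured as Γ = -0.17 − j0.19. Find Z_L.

Z_L = Z_0·(1 + Γ)/(1 − Γ) = 100·(0.83 − j0.19)/(1.17 + j0.19)

Z_L ≈ 66.5 − j27 Ω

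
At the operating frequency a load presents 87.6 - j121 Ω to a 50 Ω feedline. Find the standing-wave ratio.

VSWR ≈ 5.48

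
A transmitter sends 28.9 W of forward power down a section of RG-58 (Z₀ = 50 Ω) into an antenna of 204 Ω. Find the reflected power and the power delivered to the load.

P_reflected ≈ 10.6 W; P_delivered ≈ 18.3 W

Γ = (204 − 50)/(204 + 50) = 0.606
|Γ|² = 0.368
P_refl = |Γ|²·P_inc = 10.6 W, P_del = (1 − |Γ|²)·P_inc = 18.3 W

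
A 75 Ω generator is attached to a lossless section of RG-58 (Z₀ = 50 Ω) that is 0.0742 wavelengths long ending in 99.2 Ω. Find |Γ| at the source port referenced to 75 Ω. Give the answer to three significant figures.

βl = 2π × 0.0742 = 26.7°
tan(βl) = 0.503
Z_in = Z_0·(Z_L + jZ_0·tanβl)/(Z_0 + jZ_L·tanβl) = 62.3 − j37 Ω
Γ_s = (Z_in − Z_s)/(Z_in + Z_s) = (-12.7 − j37)/(137 − j37), |Γ_s| = 0.275

|Γ| ≈ 0.275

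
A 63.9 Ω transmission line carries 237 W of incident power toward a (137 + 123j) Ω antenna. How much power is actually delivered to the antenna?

|Γ| = |(73.1 + j123)/(200.9 + j123)| = 0.607
|Γ|² = 0.369
P_refl = |Γ|²·P_inc = 87.4 W, P_del = (1 − |Γ|²)·P_inc = 150 W

P_delivered ≈ 150 W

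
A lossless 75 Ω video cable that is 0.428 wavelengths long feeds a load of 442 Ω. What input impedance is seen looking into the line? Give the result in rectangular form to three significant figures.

Z_in ≈ 59.4 + j134 Ω

βl = 2π × 0.428 = 154°
tan(βl) = tan(154°) = -0.486
Z_in = Z_0·(Z_L + jZ_0·tanβl)/(Z_0 + jZ_L·tanβl)
     = 75·(442 − j36.5)/(75 − j215)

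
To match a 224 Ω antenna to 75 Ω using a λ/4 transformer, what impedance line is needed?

Z_qwt ≈ 130 Ω

Z_qwt = √(Z_0·R_L) = √(75 × 224) = √16800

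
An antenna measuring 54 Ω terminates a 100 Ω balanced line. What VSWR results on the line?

VSWR ≈ 1.85

For a purely resistive load, VSWR = R_L/Z_0 or Z_0/R_L (whichever > 1) = 100/54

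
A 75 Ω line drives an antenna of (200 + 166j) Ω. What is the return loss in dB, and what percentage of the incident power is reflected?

RL ≈ 3.78 dB; 41.8% of incident power reflected

Γ = (125 + j166)/(275 + j166), |Γ| = 0.647
RL = −20·log₁₀(0.647) = 3.78 dB
P_refl/P_inc = |Γ|² = 0.418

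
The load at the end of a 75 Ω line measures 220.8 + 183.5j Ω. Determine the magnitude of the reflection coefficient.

Γ = (Z_L − Z_0)/(Z_L + Z_0) = (145.8 + j183.5)/(295.8 + j183.5)
|Γ| = 234/348

|Γ| ≈ 0.673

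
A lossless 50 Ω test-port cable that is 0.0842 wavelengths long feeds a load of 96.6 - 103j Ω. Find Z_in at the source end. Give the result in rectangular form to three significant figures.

βl = 2π × 0.0842 = 30.3°
tan(βl) = tan(30.3°) = 0.585
Z_in = Z_0·(Z_L + jZ_0·tanβl)/(Z_0 + jZ_L·tanβl)
     = 50·(96.6 − j73.8)/(110 + j56.5)

Z_in ≈ 21.1 − j44.3 Ω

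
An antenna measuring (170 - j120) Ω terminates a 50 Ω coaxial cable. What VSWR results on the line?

VSWR ≈ 5.2

Γ = (Z_L − Z_0)/(Z_L + Z_0) = (120 − j120)/(220 − j120)
|Γ| = 170/251 = 0.677
VSWR = (1 + |Γ|)/(1 − |Γ|) = 1.68/0.323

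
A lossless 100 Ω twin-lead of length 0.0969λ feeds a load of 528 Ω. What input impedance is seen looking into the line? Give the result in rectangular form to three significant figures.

Z_in ≈ 53.9 − j129 Ω

βl = 2π × 0.0969 = 34.9°
tan(βl) = tan(34.9°) = 0.697
Z_in = Z_0·(Z_L + jZ_0·tanβl)/(Z_0 + jZ_L·tanβl)
     = 100·(528 + j69.7)/(100 + j368)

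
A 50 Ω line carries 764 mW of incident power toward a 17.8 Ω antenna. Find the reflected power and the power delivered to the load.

P_reflected ≈ 172 mW; P_delivered ≈ 592 mW

Γ = (17.8 − 50)/(17.8 + 50) = -0.475
|Γ|² = 0.226
P_refl = |Γ|²·P_inc = 172 mW, P_del = (1 − |Γ|²)·P_inc = 592 mW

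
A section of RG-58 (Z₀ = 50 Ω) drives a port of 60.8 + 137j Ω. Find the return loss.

Γ = (10.8 + j137)/(110.8 + j137), |Γ| = 0.78
RL = −20·log₁₀|Γ| = −20·log₁₀(0.78)

RL ≈ 2.16 dB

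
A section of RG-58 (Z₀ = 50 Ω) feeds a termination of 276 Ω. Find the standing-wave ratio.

VSWR ≈ 5.52

Γ = (276 − 50)/(276 + 50) = 0.693
VSWR = (1 + 0.693)/(1 − 0.693)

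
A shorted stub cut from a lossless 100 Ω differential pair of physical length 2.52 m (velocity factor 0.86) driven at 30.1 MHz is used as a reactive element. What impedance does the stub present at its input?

λ = v/f = 0.86·c / 30.1 MHz = 8.57 m
βl = 2π·l/λ = 2π × 0.294 = 106°
tan(βl) = -3.52
For a shorted stub, Z_in = jZ_0·tan(βl)

Z_in ≈ −j352 Ω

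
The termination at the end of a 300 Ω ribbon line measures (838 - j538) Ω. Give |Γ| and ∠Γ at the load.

Γ ≈ 0.604 ∠ -19.7°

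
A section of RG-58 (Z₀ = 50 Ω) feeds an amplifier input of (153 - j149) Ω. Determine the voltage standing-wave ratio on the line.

VSWR ≈ 6.13

Γ = (Z_L − Z_0)/(Z_L + Z_0) = (103 − j149)/(203 − j149)
|Γ| = 181/252 = 0.719
VSWR = (1 + |Γ|)/(1 − |Γ|) = 1.72/0.281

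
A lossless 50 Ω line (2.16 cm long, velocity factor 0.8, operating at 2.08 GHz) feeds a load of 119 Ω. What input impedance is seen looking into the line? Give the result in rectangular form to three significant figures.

λ = v/f = 0.8·c / 2.08 GHz = 0.115 m
βl = 2π·l/λ = 2π × 0.187 = 67.4°
tan(βl) = tan(67.4°) = 2.4
Z_in = Z_0·(Z_L + jZ_0·tanβl)/(Z_0 + jZ_L·tanβl)
     = 50·(119 + j120)/(50 + j286)

Z_in ≈ 23.9 − j16.6 Ω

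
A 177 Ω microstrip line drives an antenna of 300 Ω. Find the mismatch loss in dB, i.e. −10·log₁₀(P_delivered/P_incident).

Γ = (300 − 177)/(300 + 177) = 0.258
|Γ|² = 0.0665, so P_del/P_inc = 1 − |Γ|² = 0.934
ML = −10·log₁₀(1 − |Γ|²)

mismatch loss ≈ 0.299 dB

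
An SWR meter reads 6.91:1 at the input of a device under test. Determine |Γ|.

|Γ| = (S − 1)/(S + 1) = (6.91 − 1)/(6.91 + 1) = 5.91/7.91

|Γ| ≈ 0.747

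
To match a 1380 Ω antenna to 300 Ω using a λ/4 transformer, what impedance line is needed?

Z_qwt ≈ 643 Ω

Z_qwt = √(Z_0·R_L) = √(300 × 1380) = √414000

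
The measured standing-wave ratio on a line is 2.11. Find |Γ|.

|Γ| = (S − 1)/(S + 1) = (2.11 − 1)/(2.11 + 1) = 1.11/3.11

|Γ| ≈ 0.357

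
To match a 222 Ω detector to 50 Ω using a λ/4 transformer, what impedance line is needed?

Z_qwt ≈ 105 Ω

Z_qwt = √(Z_0·R_L) = √(50 × 222) = √11100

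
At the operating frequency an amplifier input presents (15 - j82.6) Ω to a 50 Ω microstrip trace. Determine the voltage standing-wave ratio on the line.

Γ = (Z_L − Z_0)/(Z_L + Z_0) = (-35 − j82.6)/(65 − j82.6)
|Γ| = 89.7/105 = 0.853
VSWR = (1 + |Γ|)/(1 − |Γ|) = 1.85/0.147

VSWR ≈ 12.7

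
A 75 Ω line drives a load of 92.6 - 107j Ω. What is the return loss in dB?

Γ = (17.6 − j107)/(167.6 − j107), |Γ| = 0.545
RL = −20·log₁₀|Γ| = −20·log₁₀(0.545)

RL ≈ 5.27 dB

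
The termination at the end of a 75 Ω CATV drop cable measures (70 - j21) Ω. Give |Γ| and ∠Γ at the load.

Γ = (Z_L − Z_0)/(Z_L + Z_0) = (-5 − j21)/(145 − j21)
|Γ| = 21.6/147 = 0.147

Γ ≈ 0.147 ∠ -95.2°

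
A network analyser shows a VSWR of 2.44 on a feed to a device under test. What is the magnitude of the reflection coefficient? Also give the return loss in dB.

|Γ| = (S − 1)/(S + 1) = (2.44 − 1)/(2.44 + 1) = 1.44/3.44
RL = −20·log₁₀|Γ| = −20·log₁₀(0.419)

|Γ| ≈ 0.419; return loss ≈ 7.56 dB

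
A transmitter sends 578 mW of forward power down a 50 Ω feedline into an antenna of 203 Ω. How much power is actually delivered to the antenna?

P_delivered ≈ 367 mW

Γ = (203 − 50)/(203 + 50) = 0.605
|Γ|² = 0.366
P_refl = |Γ|²·P_inc = 211 mW, P_del = (1 − |Γ|²)·P_inc = 367 mW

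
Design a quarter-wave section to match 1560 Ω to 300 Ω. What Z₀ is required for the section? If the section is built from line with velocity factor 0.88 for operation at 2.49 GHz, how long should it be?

Z_qwt = √(Z_0·R_L) = √(300 × 1560) = √468000
λ = 0.88·c/f = 0.106 m, so l = λ/4 = 0.0265 m

Z_qwt ≈ 684 Ω; length ≈ 2.65 cm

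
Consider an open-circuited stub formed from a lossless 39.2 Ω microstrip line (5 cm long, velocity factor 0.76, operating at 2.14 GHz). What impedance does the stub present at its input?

Z_in ≈ +j201 Ω

λ = v/f = 0.76·c / 2.14 GHz = 0.107 m
βl = 2π·l/λ = 2π × 0.469 = 169°
tan(βl) = -0.195
For an open-circuited stub, Z_in = −jZ_0·cot(βl) = −jZ_0/tan(βl)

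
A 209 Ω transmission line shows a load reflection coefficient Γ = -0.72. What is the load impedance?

Z_L = Z_0·(1 + Γ)/(1 − Γ) = 209·(0.28)/(1.72)

Z_L ≈ 34 Ω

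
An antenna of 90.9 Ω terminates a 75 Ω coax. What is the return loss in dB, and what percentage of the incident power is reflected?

RL ≈ 20.4 dB; 0.919% of incident power reflected

Γ = (90.9 − 75)/(90.9 + 75) = 0.0958
RL = −20·log₁₀(0.0958) = 20.4 dB
P_refl/P_inc = |Γ|² = 0.00919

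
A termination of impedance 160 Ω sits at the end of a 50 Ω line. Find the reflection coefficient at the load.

Γ = (Z_L − Z_0)/(Z_L + Z_0) = (160 − 50)/(160 + 50) = 110/210

Γ = 0.524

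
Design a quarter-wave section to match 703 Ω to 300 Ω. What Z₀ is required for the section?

Z_qwt = √(Z_0·R_L) = √(300 × 703) = √210900

Z_qwt ≈ 459 Ω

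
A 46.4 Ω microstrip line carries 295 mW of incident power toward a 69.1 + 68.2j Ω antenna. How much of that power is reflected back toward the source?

P_reflected ≈ 84.7 mW

|Γ| = |(22.7 + j68.2)/(115.5 + j68.2)| = 0.536
|Γ|² = 0.287
P_refl = |Γ|²·P_inc = 84.7 mW, P_del = (1 − |Γ|²)·P_inc = 210 mW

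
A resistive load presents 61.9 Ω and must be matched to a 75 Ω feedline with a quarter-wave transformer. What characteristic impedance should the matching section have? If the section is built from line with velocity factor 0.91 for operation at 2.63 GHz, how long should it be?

Z_qwt = √(Z_0·R_L) = √(75 × 61.9) = √4642
λ = 0.91·c/f = 0.104 m, so l = λ/4 = 0.026 m

Z_qwt ≈ 68.1 Ω; length ≈ 2.6 cm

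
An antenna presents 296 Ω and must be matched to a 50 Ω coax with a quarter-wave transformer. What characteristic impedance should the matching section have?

Z_qwt ≈ 122 Ω

Z_qwt = √(Z_0·R_L) = √(50 × 296) = √14800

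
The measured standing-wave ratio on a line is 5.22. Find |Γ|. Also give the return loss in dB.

|Γ| ≈ 0.678; return loss ≈ 3.37 dB

|Γ| = (S − 1)/(S + 1) = (5.22 − 1)/(5.22 + 1) = 4.22/6.22
RL = −20·log₁₀|Γ| = −20·log₁₀(0.678)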